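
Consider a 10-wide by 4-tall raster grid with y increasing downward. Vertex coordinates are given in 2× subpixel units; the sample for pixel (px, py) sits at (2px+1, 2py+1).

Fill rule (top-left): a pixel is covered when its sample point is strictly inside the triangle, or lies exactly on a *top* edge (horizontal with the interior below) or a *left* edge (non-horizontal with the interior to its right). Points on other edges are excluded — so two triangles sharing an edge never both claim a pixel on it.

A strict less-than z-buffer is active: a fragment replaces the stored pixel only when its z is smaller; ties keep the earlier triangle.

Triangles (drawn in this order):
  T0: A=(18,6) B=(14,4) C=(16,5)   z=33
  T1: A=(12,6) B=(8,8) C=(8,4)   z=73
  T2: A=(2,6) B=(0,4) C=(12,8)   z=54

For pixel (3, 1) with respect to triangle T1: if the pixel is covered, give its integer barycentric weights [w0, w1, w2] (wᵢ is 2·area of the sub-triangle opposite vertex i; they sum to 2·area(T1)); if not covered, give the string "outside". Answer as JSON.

T0:
  degenerate (2·area = 0) — covers nothing
T1:
  2·area = 16
  edge (12, 6)→(8, 8): d=(-4,2) right/bottom  bias=-1
  edge (8, 8)→(8, 4): d=(0,-4) top-left  bias=+0
  edge (8, 4)→(12, 6): d=(4,2) right/bottom  bias=-1
    (4,2)@(9, 5): e=[10,4,2] → #
    (5,2)@(11, 5): e=[6,12,-2] → ·
    (4,3)@(9, 7): e=[2,4,10] → #
    (5,3)@(11, 7): e=[-2,12,6] → ·
  covered (2 px):
    · · · · · · · · · ·
    · · · · · · · · · ·
    · · · · # · · · · ·
    · · · · # · · · · ·
T2:
  2·area = 16
  edge (2, 6)→(0, 4): d=(-2,-2) top-left  bias=+0
  edge (0, 4)→(12, 8): d=(12,4) right/bottom  bias=-1
  edge (12, 8)→(2, 6): d=(-10,-2) top-left  bias=+0
    (0,2)@(1, 5): e=[0,8,8] → #  [on edge]
    (1,2)@(3, 5): e=[4,0,12] → ·  [on edge]
    (0,3)@(1, 7): e=[-4,32,-12] → ·
    (1,3)@(3, 7): e=[0,24,-8] → ·  [on edge]
    (3,3)@(7, 7): e=[8,8,0] → #  [on edge]
    (4,3)@(9, 7): e=[12,0,4] → ·  [on edge]
  covered (2 px):
    · · · · · · · · · ·
    · · · · · · · · · ·
    # · · · · · · · · ·
    · · · # · · · · · ·

Result: "outside"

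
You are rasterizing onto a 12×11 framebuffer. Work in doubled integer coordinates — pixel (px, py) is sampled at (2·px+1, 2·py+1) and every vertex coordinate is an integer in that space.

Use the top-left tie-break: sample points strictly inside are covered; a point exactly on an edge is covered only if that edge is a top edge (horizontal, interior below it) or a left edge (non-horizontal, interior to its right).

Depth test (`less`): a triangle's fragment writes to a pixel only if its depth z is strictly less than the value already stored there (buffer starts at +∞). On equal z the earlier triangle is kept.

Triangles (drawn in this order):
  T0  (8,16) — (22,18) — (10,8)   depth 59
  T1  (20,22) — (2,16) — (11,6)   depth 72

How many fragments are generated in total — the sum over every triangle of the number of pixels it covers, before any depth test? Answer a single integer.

T0:
  2·area = 116  (B↔C swapped to make it positive)
  edge (8, 16)→(10, 8): d=(2,-8) top-left  bias=+0
  edge (10, 8)→(22, 18): d=(12,10) right/bottom  bias=-1
  edge (22, 18)→(8, 16): d=(-14,-2) top-left  bias=+0
    (5,4)@(11, 9): e=[10,2,104] → █
    (6,4)@(13, 9): e=[26,-18,108] → ·
    (5,5)@(11, 11): e=[14,26,76] → █
    (6,5)@(13, 11): e=[30,6,80] → █
    (7,5)@(15, 11): e=[46,-14,84] → ·
    (4,6)@(9, 13): e=[2,70,44] → █
    (7,6)@(15, 13): e=[50,10,56] → █
    (8,6)@(17, 13): e=[66,-10,60] → ·
    (0,7)@(1, 15): e=[-58,174,0] → ·  [on edge]
    (4,7)@(9, 15): e=[6,94,16] → █
    (8,7)@(17, 15): e=[70,14,32] → █
    (9,7)@(19, 15): e=[86,-6,36] → ·
    (7,8)@(15, 17): e=[58,58,0] → █  [on edge]
  covered (15 px):
    · · · · · · · · · · · ·
    · · · · · · · · · · · ·
    · · · · · · · · · · · ·
    · · · · · · · · · · · ·
    · · · · · █ · · · · · ·
    · · · · · █ █ · · · · ·
    · · · · █ █ █ █ · · · ·
    · · · · █ █ █ █ █ · · ·
    · · · · · · · █ █ █ · ·
    · · · · · · · · · · · ·
    · · · · · · · · · · · ·
T1:
  2·area = 234
  edge (20, 22)→(2, 16): d=(-18,-6) top-left  bias=+0
  edge (2, 16)→(11, 6): d=(9,-10) top-left  bias=+0
  edge (11, 6)→(20, 22): d=(9,16) right/bottom  bias=-1
    (5,3)@(11, 7): e=[216,9,9] → █
    (6,3)@(13, 7): e=[228,29,-23] → ·
    (4,4)@(9, 9): e=[168,7,59] → █
    (6,4)@(13, 9): e=[192,47,-5] → ·
    (3,5)@(7, 11): e=[120,5,109] → █
    (6,5)@(13, 11): e=[156,65,13] → █
    (7,5)@(15, 11): e=[168,85,-19] → ·
    (2,6)@(5, 13): e=[72,3,159] → █
    (7,6)@(15, 13): e=[132,103,-1] → ·
    (1,7)@(3, 15): e=[24,1,209] → █
    (7,7)@(15, 15): e=[96,121,17] → █
    (8,7)@(17, 15): e=[108,141,-15] → ·
    (2,8)@(5, 17): e=[0,39,195] → █  [on edge]
    (5,9)@(11, 19): e=[0,117,117] → █  [on edge]
    (8,10)@(17, 21): e=[0,195,39] → █  [on edge]
  covered (32 px):
    · · · · · · · · · · · ·
    · · · · · · · · · · · ·
    · · · · · · · · · · · ·
    · · · · · █ · · · · · ·
    · · · · █ █ · · · · · ·
    · · · █ █ █ █ · · · · ·
    · · █ █ █ █ █ · · · · ·
    · █ █ █ █ █ █ █ · · · ·
    · · █ █ █ █ █ █ █ · · ·
    · · · · · █ █ █ █ · · ·
    · · · · · · · · █ █ · ·

Answer: 47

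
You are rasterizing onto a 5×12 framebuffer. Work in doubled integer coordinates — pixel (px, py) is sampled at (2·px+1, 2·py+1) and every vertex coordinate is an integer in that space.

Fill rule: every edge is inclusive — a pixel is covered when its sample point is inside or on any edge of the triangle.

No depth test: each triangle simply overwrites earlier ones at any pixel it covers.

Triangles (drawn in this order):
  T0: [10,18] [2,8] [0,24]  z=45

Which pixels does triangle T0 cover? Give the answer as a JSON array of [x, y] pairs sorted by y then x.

T0:
  2·area = 148  (B↔C swapped to make it positive)
  edge (10, 18)→(0, 24): d=(-10,6) inclusive
  edge (0, 24)→(2, 8): d=(2,-16) inclusive
  edge (2, 8)→(10, 18): d=(8,10) inclusive
    (1,5)@(3, 11): e=[112,22,14] → X
    (2,5)@(5, 11): e=[100,54,-6] → .
    (1,6)@(3, 13): e=[92,26,30] → X
    (2,6)@(5, 13): e=[80,58,10] → X
    (3,6)@(7, 13): e=[68,90,-10] → .
    (1,7)@(3, 15): e=[72,30,46] → X
    (3,7)@(7, 15): e=[48,94,6] → X
    (4,7)@(9, 15): e=[36,126,-14] → .
    (0,8)@(1, 17): e=[64,2,82] → X
    (4,8)@(9, 17): e=[16,130,2] → X
    (0,9)@(1, 19): e=[44,6,98] → X
    (4,9)@(9, 19): e=[-4,134,18] → .
    (2,10)@(5, 21): e=[0,74,74] → X  [on edge]
  covered (19 px):
    . . . . .
    . . . . .
    . . . . .
    . . . . .
    . . . . .
    . X . . .
    . X X . .
    . X X X .
    X X X X X
    X X X X .
    X X X . .
    X . . . .

Final: [[1,5],[1,6],[2,6],[1,7],[2,7],[3,7],[0,8],[1,8],[2,8],[3,8],[4,8],[0,9],[1,9],[2,9],[3,9],[0,10],[1,10],[2,10],[0,11]]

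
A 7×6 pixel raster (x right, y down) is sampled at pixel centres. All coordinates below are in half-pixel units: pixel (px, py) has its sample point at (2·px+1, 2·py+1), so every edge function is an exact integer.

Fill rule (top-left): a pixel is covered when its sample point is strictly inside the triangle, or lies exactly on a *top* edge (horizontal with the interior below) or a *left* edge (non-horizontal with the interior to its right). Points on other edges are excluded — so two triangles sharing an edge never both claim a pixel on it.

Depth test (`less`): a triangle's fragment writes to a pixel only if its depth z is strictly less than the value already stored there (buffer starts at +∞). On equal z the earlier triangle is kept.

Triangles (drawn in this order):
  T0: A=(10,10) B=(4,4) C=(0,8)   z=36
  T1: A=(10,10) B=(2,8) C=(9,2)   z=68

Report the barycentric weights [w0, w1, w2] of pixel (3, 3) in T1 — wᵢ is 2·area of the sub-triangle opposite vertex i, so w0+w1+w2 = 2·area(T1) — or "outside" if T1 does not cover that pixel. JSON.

T0:
  2·area = 48  (B↔C swapped to make it positive)
  edge (10, 10)→(0, 8): d=(-10,-2) top-left  bias=+0
  edge (0, 8)→(4, 4): d=(4,-4) top-left  bias=+0
  edge (4, 4)→(10, 10): d=(6,6) right/bottom  bias=-1
    (0,0)@(1, 1): e=[72,-24,0] → .  [on edge]
    (3,0)@(7, 1): e=[84,0,-36] → .  [on edge]
    (1,1)@(3, 3): e=[56,-8,0] → .  [on edge]
    (2,1)@(5, 3): e=[60,0,-12] → .  [on edge]
    (1,2)@(3, 5): e=[36,0,12] → X  [on edge]
    (2,2)@(5, 5): e=[40,8,0] → .  [on edge]
    (0,3)@(1, 7): e=[12,0,36] → X  [on edge]
    (2,3)@(5, 7): e=[20,16,12] → X
    (3,3)@(7, 7): e=[24,24,0] → .  [on edge]
    (0,4)@(1, 9): e=[-8,8,48] → .
    (1,4)@(3, 9): e=[-4,16,36] → .
    (2,4)@(5, 9): e=[0,24,24] → X  [on edge]
    (4,4)@(9, 9): e=[8,40,0] → .  [on edge]
    (5,5)@(11, 11): e=[-8,56,0] → .  [on edge]
  covered (6 px):
    . . . . . . .
    . . . . . . .
    . X . . . . .
    X X X . . . .
    . . X X . . .
    . . . . . . .
T1:
  2·area = 62
  edge (10, 10)→(2, 8): d=(-8,-2) top-left  bias=+0
  edge (2, 8)→(9, 2): d=(7,-6) top-left  bias=+0
  edge (9, 2)→(10, 10): d=(1,8) right/bottom  bias=-1
    (4,1)@(9, 3): e=[54,7,1] → X
    (5,1)@(11, 3): e=[58,19,-15] → .
    (3,2)@(7, 5): e=[34,9,19] → X
    (5,2)@(11, 5): e=[42,33,-13] → .
    (2,3)@(5, 7): e=[14,11,37] → X
    (5,3)@(11, 7): e=[26,47,-11] → .
    (2,4)@(5, 9): e=[-2,25,39] → .
    (3,4)@(7, 9): e=[2,37,23] → X
    (5,4)@(11, 9): e=[10,61,-9] → .
    (3,5)@(7, 11): e=[-14,51,25] → .
    (4,5)@(9, 11): e=[-10,63,9] → .
  covered (8 px):
    . . . . . . .
    . . . . X . .
    . . . X X . .
    . . X X X . .
    . . . X X . .
    . . . . . . .

Answer: [23,21,18]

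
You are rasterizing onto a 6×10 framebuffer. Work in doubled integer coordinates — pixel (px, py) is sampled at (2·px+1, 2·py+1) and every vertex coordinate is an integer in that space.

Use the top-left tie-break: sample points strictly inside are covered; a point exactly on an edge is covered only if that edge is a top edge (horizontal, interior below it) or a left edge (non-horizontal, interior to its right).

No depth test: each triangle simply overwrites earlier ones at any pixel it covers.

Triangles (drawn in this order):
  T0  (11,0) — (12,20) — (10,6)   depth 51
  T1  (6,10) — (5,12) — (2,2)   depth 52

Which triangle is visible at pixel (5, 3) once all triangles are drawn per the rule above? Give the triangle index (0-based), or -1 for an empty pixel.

T0:
  2·area = 26
  edge (11, 0)→(12, 20): d=(1,20) right/bottom  bias=-1
  edge (12, 20)→(10, 6): d=(-2,-14) top-left  bias=+0
  edge (10, 6)→(11, 0): d=(1,-6) top-left  bias=+0
    (5,0)@(11, 1): e=[1,24,1] → #
    (5,1)@(11, 3): e=[3,20,3] → #
    (5,2)@(11, 5): e=[5,16,5] → #
    (5,3)@(11, 7): e=[7,12,7] → #
    (5,4)@(11, 9): e=[9,8,9] → #
    (5,5)@(11, 11): e=[11,4,11] → #
    (5,6)@(11, 13): e=[13,0,13] → #  [on edge]
    (5,7)@(11, 15): e=[15,-4,15] → ·
  covered (7 px):
    · · · · · #
    · · · · · #
    · · · · · #
    · · · · · #
    · · · · · #
    · · · · · #
    · · · · · #
    · · · · · ·
    · · · · · ·
    · · · · · ·
T1:
  2·area = 16
  edge (6, 10)→(5, 12): d=(-1,2) right/bottom  bias=-1
  edge (5, 12)→(2, 2): d=(-3,-10) top-left  bias=+0
  edge (2, 2)→(6, 10): d=(4,8) right/bottom  bias=-1
    (1,2)@(3, 5): e=[11,1,4] → #
    (2,2)@(5, 5): e=[7,21,-12] → ·
    (1,3)@(3, 7): e=[9,-5,12] → ·
    (2,4)@(5, 9): e=[3,9,4] → #
    (3,4)@(7, 9): e=[-1,29,-12] → ·
    (2,5)@(5, 11): e=[1,3,12] → #
    (3,5)@(7, 11): e=[-3,23,-4] → ·
    (2,6)@(5, 13): e=[-1,-3,20] → ·
  covered (3 px):
    · · · · · ·
    · · · · · ·
    · # · · · ·
    · · · · · ·
    · · # · · ·
    · · # · · ·
    · · · · · ·
    · · · · · ·
    · · · · · ·
    · · · · · ·

Z-buffer (winner per pixel, '.' = empty):
  . . . . . 0
  . . . . . 0
  . 1 . . . 0
  . . . . . 0
  . . 1 . . 0
  . . 1 . . 0
  . . . . . 0
  . . . . . .
  . . . . . .
  . . . . . .

Result: 0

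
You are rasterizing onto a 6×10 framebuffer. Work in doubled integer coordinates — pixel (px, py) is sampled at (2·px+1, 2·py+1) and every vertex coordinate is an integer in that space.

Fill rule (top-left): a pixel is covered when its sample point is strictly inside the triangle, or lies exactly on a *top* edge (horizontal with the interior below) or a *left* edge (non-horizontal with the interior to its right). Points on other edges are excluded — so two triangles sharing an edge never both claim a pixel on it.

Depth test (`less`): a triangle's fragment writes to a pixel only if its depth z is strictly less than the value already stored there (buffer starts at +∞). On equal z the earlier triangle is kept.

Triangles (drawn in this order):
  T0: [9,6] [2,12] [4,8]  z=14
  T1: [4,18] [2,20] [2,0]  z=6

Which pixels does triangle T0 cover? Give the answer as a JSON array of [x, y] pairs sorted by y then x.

T0:
  2·area = 16
  edge (9, 6)→(2, 12): d=(-7,6) right/bottom  bias=-1
  edge (2, 12)→(4, 8): d=(2,-4) top-left  bias=+0
  edge (4, 8)→(9, 6): d=(5,-2) top-left  bias=+0
    (3,3)@(7, 7): e=[5,10,1] → #
    (4,3)@(9, 7): e=[-7,18,5] → ·
    (2,4)@(5, 9): e=[3,6,7] → #
    (3,4)@(7, 9): e=[-9,14,11] → ·
    (1,5)@(3, 11): e=[1,2,13] → #
    (2,5)@(5, 11): e=[-11,10,17] → ·
    (1,6)@(3, 13): e=[-13,6,23] → ·
  covered (3 px):
    · · · · · ·
    · · · · · ·
    · · · · · ·
    · · · # · ·
    · · # · · ·
    · # · · · ·
    · · · · · ·
    · · · · · ·
    · · · · · ·
    · · · · · ·
T1:
  2·area = 40
  edge (4, 18)→(2, 20): d=(-2,2) right/bottom  bias=-1
  edge (2, 20)→(2, 0): d=(0,-20) top-left  bias=+0
  edge (2, 0)→(4, 18): d=(2,18) right/bottom  bias=-1
    (1,4)@(3, 9): e=[20,20,0] → ·  [on edge]
    (1,5)@(3, 11): e=[16,20,4] → #
    (2,5)@(5, 11): e=[12,60,-32] → ·
    (5,5)@(11, 11): e=[0,180,-140] → ·  [on edge]
    (1,6)@(3, 13): e=[12,20,8] → #
    (2,6)@(5, 13): e=[8,60,-28] → ·
    (4,6)@(9, 13): e=[0,140,-100] → ·  [on edge]
    (1,7)@(3, 15): e=[8,20,12] → #
    (2,7)@(5, 15): e=[4,60,-24] → ·
    (3,7)@(7, 15): e=[0,100,-60] → ·  [on edge]
    (1,8)@(3, 17): e=[4,20,16] → #
    (2,8)@(5, 17): e=[0,60,-20] → ·  [on edge]
    (1,9)@(3, 19): e=[0,20,20] → ·  [on edge]
  covered (4 px):
    · · · · · ·
    · · · · · ·
    · · · · · ·
    · · · · · ·
    · · · · · ·
    · # · · · ·
    · # · · · ·
    · # · · · ·
    · # · · · ·
    · · · · · ·

Answer: [[3,3],[2,4],[1,5]]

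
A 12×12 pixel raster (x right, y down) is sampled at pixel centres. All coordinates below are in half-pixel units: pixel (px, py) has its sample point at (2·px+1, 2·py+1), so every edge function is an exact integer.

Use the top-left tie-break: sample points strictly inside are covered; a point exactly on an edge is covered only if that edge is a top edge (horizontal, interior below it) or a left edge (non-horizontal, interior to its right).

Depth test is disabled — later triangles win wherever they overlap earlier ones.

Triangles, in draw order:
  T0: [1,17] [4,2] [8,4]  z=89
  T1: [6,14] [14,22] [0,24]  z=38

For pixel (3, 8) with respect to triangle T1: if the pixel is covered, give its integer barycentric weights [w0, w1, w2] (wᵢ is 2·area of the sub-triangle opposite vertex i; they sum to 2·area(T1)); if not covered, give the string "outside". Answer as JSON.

T0:
  2·area = 66
  edge (1, 17)→(4, 2): d=(3,-15) top-left  bias=+0
  edge (4, 2)→(8, 4): d=(4,2) right/bottom  bias=-1
  edge (8, 4)→(1, 17): d=(-7,13) right/bottom  bias=-1
    (2,1)@(5, 3): e=[18,2,46] → X
    (3,1)@(7, 3): e=[48,-2,20] → .
    (2,2)@(5, 5): e=[24,10,32] → X
    (3,2)@(7, 5): e=[54,6,6] → X
    (4,2)@(9, 5): e=[84,2,-20] → .
    (1,3)@(3, 7): e=[0,22,44] → X  [on edge]
    (3,3)@(7, 7): e=[60,14,-8] → .
    (1,4)@(3, 9): e=[6,30,30] → X
    (3,4)@(7, 9): e=[66,22,-22] → .
    (1,5)@(3, 11): e=[12,38,16] → X
    (2,5)@(5, 11): e=[42,34,-10] → .
    (1,6)@(3, 13): e=[18,46,2] → X
    (0,8)@(1, 17): e=[0,66,0] → .  [on edge]
  covered (9 px):
    . . . . . . . . . . . .
    . . X . . . . . . . . .
    . . X X . . . . . . . .
    . X X . . . . . . . . .
    . X X . . . . . . . . .
    . X . . . . . . . . . .
    . X . . . . . . . . . .
    . . . . . . . . . . . .
    . . . . . . . . . . . .
    . . . . . . . . . . . .
    . . . . . . . . . . . .
    . . . . . . . . . . . .
T1:
  2·area = 128
  edge (6, 14)→(14, 22): d=(8,8) right/bottom  bias=-1
  edge (14, 22)→(0, 24): d=(-14,2) right/bottom  bias=-1
  edge (0, 24)→(6, 14): d=(6,-10) top-left  bias=+0
    (0,4)@(1, 9): e=[0,208,-80] → .  [on edge]
    (4,4)@(9, 9): e=[-64,192,0] → .  [on edge]
    (1,5)@(3, 11): e=[0,176,-48] → .  [on edge]
    (2,6)@(5, 13): e=[0,144,-16] → .  [on edge]
    (3,7)@(7, 15): e=[0,112,16] → .  [on edge]
    (2,8)@(5, 17): e=[32,88,8] → X
    (3,8)@(7, 17): e=[16,84,28] → X
    (4,8)@(9, 17): e=[0,80,48] → .  [on edge]
    (1,9)@(3, 19): e=[64,64,0] → X  [on edge]
    (4,9)@(9, 19): e=[16,52,60] → X
    (5,9)@(11, 19): e=[0,48,80] → .  [on edge]
    (1,10)@(3, 21): e=[80,36,12] → X
    (6,10)@(13, 21): e=[0,16,112] → .  [on edge]
    (10,10)@(21, 21): e=[-64,0,192] → .  [on edge]
    (3,11)@(7, 23): e=[64,0,64] → .  [on edge]
    (7,11)@(15, 23): e=[0,-16,144] → .  [on edge]
  covered (14 px):
    . . . . . . . . . . . .
    . . . . . . . . . . . .
    . . . . . . . . . . . .
    . . . . . . . . . . . .
    . . . . . . . . . . . .
    . . . . . . . . . . . .
    . . . . . . . . . . . .
    . . . . . . . . . . . .
    . . X X . . . . . . . .
    . X X X X . . . . . . .
    . X X X X X . . . . . .
    X X X . . . . . . . . .

Result: [84,28,16]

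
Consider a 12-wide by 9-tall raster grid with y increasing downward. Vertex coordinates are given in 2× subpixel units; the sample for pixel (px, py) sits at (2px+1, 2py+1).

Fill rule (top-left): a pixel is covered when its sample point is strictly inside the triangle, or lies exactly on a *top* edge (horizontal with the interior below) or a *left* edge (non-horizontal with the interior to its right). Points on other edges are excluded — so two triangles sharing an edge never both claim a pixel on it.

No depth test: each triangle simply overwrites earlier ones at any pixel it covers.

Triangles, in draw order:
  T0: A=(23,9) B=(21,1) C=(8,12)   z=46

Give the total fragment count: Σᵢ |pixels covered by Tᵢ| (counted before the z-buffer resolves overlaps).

T0:
  2·area = 126  (B↔C swapped to make it positive)
  edge (23, 9)→(8, 12): d=(-15,3) right/bottom  bias=-1
  edge (8, 12)→(21, 1): d=(13,-11) top-left  bias=+0
  edge (21, 1)→(23, 9): d=(2,8) right/bottom  bias=-1
    (10,0)@(21, 1): e=[126,0,0] → ·  [on edge]
    (9,1)@(19, 3): e=[102,4,20] → █
    (10,1)@(21, 3): e=[96,26,4] → █
    (11,1)@(23, 3): e=[90,48,-12] → ·
    (8,2)@(17, 5): e=[78,8,40] → █
    (11,2)@(23, 5): e=[60,74,-8] → ·
    (7,3)@(15, 7): e=[54,12,60] → █
    (11,3)@(23, 7): e=[30,100,-4] → ·
    (6,4)@(13, 9): e=[30,16,80] → █
    (11,4)@(23, 9): e=[0,126,0] → ·  [on edge]
    (5,5)@(11, 11): e=[6,20,100] → █
    (6,5)@(13, 11): e=[0,42,84] → ·  [on edge]
    (1,6)@(3, 13): e=[0,-42,168] → ·  [on edge]
  covered (15 px):
    · · · · · · · · · · · ·
    · · · · · · · · · █ █ ·
    · · · · · · · · █ █ █ ·
    · · · · · · · █ █ █ █ ·
    · · · · · · █ █ █ █ █ ·
    · · · · · █ · · · · · ·
    · · · · · · · · · · · ·
    · · · · · · · · · · · ·
    · · · · · · · · · · · ·

Answer: 15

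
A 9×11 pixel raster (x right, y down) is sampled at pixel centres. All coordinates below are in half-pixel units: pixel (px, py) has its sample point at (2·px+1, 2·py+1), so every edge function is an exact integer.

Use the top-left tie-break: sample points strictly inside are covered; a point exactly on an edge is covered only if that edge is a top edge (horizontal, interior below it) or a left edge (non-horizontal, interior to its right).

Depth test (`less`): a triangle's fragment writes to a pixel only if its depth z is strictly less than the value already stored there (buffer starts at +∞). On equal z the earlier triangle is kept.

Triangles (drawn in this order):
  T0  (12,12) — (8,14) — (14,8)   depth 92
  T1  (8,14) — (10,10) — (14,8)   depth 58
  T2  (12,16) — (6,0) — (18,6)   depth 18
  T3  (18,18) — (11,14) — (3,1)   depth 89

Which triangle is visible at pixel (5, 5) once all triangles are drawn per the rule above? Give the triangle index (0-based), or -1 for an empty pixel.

T0:
  2·area = 12
  edge (12, 12)→(8, 14): d=(-4,2) right/bottom  bias=-1
  edge (8, 14)→(14, 8): d=(6,-6) top-left  bias=+0
  edge (14, 8)→(12, 12): d=(-2,4) right/bottom  bias=-1
    (8,2)@(17, 5): e=[18,0,-6] → .  [on edge]
    (7,3)@(15, 7): e=[14,0,-2] → .  [on edge]
    (6,4)@(13, 9): e=[10,0,2] → X  [on edge]
    (7,4)@(15, 9): e=[6,12,-6] → .
    (5,5)@(11, 11): e=[6,0,6] → X  [on edge]
    (6,5)@(13, 11): e=[2,12,-2] → .
    (4,6)@(9, 13): e=[2,0,10] → X  [on edge]
    (5,6)@(11, 13): e=[-2,12,2] → .
    (3,7)@(7, 15): e=[-2,0,14] → .  [on edge]
    (4,7)@(9, 15): e=[-6,12,6] → .
    (2,8)@(5, 17): e=[-6,0,18] → .  [on edge]
    (1,9)@(3, 19): e=[-10,0,22] → .  [on edge]
    (0,10)@(1, 21): e=[-14,0,26] → .  [on edge]
  covered (3 px):
    . . . . . . . . .
    . . . . . . . . .
    . . . . . . . . .
    . . . . . . . . .
    . . . . . . X . .
    . . . . . X . . .
    . . . . X . . . .
    . . . . . . . . .
    . . . . . . . . .
    . . . . . . . . .
    . . . . . . . . .
T1:
  2·area = 12
  edge (8, 14)→(10, 10): d=(2,-4) top-left  bias=+0
  edge (10, 10)→(14, 8): d=(4,-2) top-left  bias=+0
  edge (14, 8)→(8, 14): d=(-6,6) right/bottom  bias=-1
    (8,2)@(17, 5): e=[18,-6,0] → .  [on edge]
    (7,3)@(15, 7): e=[14,-2,0] → .  [on edge]
    (6,4)@(13, 9): e=[10,2,0] → .  [on edge]
    (5,5)@(11, 11): e=[6,6,0] → .  [on edge]
    (4,6)@(9, 13): e=[2,10,0] → .  [on edge]
    (3,7)@(7, 15): e=[-2,14,0] → .  [on edge]
    (2,8)@(5, 17): e=[-6,18,0] → .  [on edge]
    (1,9)@(3, 19): e=[-10,22,0] → .  [on edge]
    (0,10)@(1, 21): e=[-14,26,0] → .  [on edge]
  covered (0 px):
    . . . . . . . . .
    . . . . . . . . .
    . . . . . . . . .
    . . . . . . . . .
    . . . . . . . . .
    . . . . . . . . .
    . . . . . . . . .
    . . . . . . . . .
    . . . . . . . . .
    . . . . . . . . .
    . . . . . . . . .
T2:
  2·area = 156
  edge (12, 16)→(6, 0): d=(-6,-16) top-left  bias=+0
  edge (6, 0)→(18, 6): d=(12,6) right/bottom  bias=-1
  edge (18, 6)→(12, 16): d=(-6,10) right/bottom  bias=-1
    (3,0)@(7, 1): e=[10,6,140] → X
    (4,0)@(9, 1): e=[42,-6,120] → .
    (3,1)@(7, 3): e=[-2,30,128] → .
    (4,1)@(9, 3): e=[30,18,108] → X
    (5,1)@(11, 3): e=[62,6,88] → X
    (6,1)@(13, 3): e=[94,-6,68] → .
    (4,2)@(9, 5): e=[18,42,96] → X
    (6,2)@(13, 5): e=[82,18,56] → X
    (7,2)@(15, 5): e=[114,6,36] → X
    (8,2)@(17, 5): e=[146,-6,16] → .
    (4,3)@(9, 7): e=[6,66,84] → X
    (8,3)@(17, 7): e=[134,18,4] → X
    (7,5)@(15, 11): e=[78,78,0] → .  [on edge]
    (4,10)@(9, 21): e=[-78,234,0] → .  [on edge]
  covered (19 px):
    . . . X . . . . .
    . . . . X X . . .
    . . . . X X X X .
    . . . . X X X X X
    . . . . . X X X .
    . . . . . X X . .
    . . . . . X X . .
    . . . . . . . . .
    . . . . . . . . .
    . . . . . . . . .
    . . . . . . . . .
T3:
  2·area = 59
  edge (18, 18)→(11, 14): d=(-7,-4) top-left  bias=+0
  edge (11, 14)→(3, 1): d=(-8,-13) top-left  bias=+0
  edge (3, 1)→(18, 18): d=(15,17) right/bottom  bias=-1
    (1,0)@(3, 1): e=[59,0,0] → .  [on edge]
    (3,3)@(7, 7): e=[33,4,22] → X
    (4,3)@(9, 7): e=[41,30,-12] → .
    (3,4)@(7, 9): e=[19,-12,52] → .
    (4,4)@(9, 9): e=[27,14,18] → X
    (5,4)@(11, 9): e=[35,40,-16] → .
    (4,5)@(9, 11): e=[13,-2,48] → .
    (5,5)@(11, 11): e=[21,24,14] → X
    (6,5)@(13, 11): e=[29,50,-20] → .
    (5,6)@(11, 13): e=[7,8,44] → X
    (6,6)@(13, 13): e=[15,34,10] → X
    (7,6)@(15, 13): e=[23,60,-24] → .
  covered (8 px):
    . . . . . . . . .
    . . . . . . . . .
    . . . . . . . . .
    . . . X . . . . .
    . . . . X . . . .
    . . . . . X . . .
    . . . . . X X . .
    . . . . . . X X .
    . . . . . . . . X
    . . . . . . . . .
    . . . . . . . . .

Z-buffer (winner per pixel, '.' = empty):
  . . . 2 . . . . .
  . . . . 2 2 . . .
  . . . . 2 2 2 2 .
  . . . 3 2 2 2 2 2
  . . . . 3 2 2 2 .
  . . . . . 2 2 . .
  . . . . 0 2 2 . .
  . . . . . . 3 3 .
  . . . . . . . . 3
  . . . . . . . . .
  . . . . . . . . .

Result: 2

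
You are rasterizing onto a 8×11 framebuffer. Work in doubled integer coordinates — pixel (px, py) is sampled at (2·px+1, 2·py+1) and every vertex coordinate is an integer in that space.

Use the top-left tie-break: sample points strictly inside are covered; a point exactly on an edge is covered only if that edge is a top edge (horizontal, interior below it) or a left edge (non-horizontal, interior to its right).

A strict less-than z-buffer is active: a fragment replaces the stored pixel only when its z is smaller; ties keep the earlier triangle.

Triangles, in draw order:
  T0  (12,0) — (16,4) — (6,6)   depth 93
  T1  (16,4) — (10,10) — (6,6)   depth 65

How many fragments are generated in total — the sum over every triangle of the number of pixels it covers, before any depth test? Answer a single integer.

T0:
  2·area = 48
  edge (12, 0)→(16, 4): d=(4,4) right/bottom  bias=-1
  edge (16, 4)→(6, 6): d=(-10,2) right/bottom  bias=-1
  edge (6, 6)→(12, 0): d=(6,-6) top-left  bias=+0
    (5,0)@(11, 1): e=[8,40,0] → X  [on edge]
    (6,0)@(13, 1): e=[0,36,12] → .  [on edge]
    (4,1)@(9, 3): e=[24,24,0] → X  [on edge]
    (6,1)@(13, 3): e=[8,16,24] → X
    (7,1)@(15, 3): e=[0,12,36] → .  [on edge]
    (3,2)@(7, 5): e=[40,8,0] → X  [on edge]
    (5,2)@(11, 5): e=[24,0,24] → .  [on edge]
    (6,2)@(13, 5): e=[16,-4,36] → .
    (0,3)@(1, 7): e=[72,0,-24] → .  [on edge]
    (2,3)@(5, 7): e=[56,-8,0] → .  [on edge]
    (3,3)@(7, 7): e=[48,-12,12] → .
    (4,3)@(9, 7): e=[40,-16,24] → .
    (1,4)@(3, 9): e=[72,-24,0] → .  [on edge]
    (0,5)@(1, 11): e=[88,-40,0] → .  [on edge]
  covered (6 px):
    . . . . . X . .
    . . . . X X X .
    . . . X X . . .
    . . . . . . . .
    . . . . . . . .
    . . . . . . . .
    . . . . . . . .
    . . . . . . . .
    . . . . . . . .
    . . . . . . . .
    . . . . . . . .
T1:
  2·area = 48
  edge (16, 4)→(10, 10): d=(-6,6) right/bottom  bias=-1
  edge (10, 10)→(6, 6): d=(-4,-4) top-left  bias=+0
  edge (6, 6)→(16, 4): d=(10,-2) top-left  bias=+0
    (0,0)@(1, 1): e=[108,0,-60] → .  [on edge]
    (1,1)@(3, 3): e=[84,0,-36] → .  [on edge]
    (2,2)@(5, 5): e=[60,0,-12] → .  [on edge]
    (5,2)@(11, 5): e=[24,24,0] → X  [on edge]
    (6,2)@(13, 5): e=[12,32,4] → X
    (7,2)@(15, 5): e=[0,40,8] → .  [on edge]
    (0,3)@(1, 7): e=[72,-24,0] → .  [on edge]
    (3,3)@(7, 7): e=[36,0,12] → X  [on edge]
    (4,3)@(9, 7): e=[24,8,16] → X
    (6,3)@(13, 7): e=[0,24,24] → .  [on edge]
    (3,4)@(7, 9): e=[24,-8,32] → .
    (4,4)@(9, 9): e=[12,0,36] → X  [on edge]
    (5,4)@(11, 9): e=[0,8,40] → .  [on edge]
    (4,5)@(9, 11): e=[0,-8,56] → .  [on edge]
    (5,5)@(11, 11): e=[-12,0,60] → .  [on edge]
    (3,6)@(7, 13): e=[0,-24,72] → .  [on edge]
    (6,6)@(13, 13): e=[-36,0,84] → .  [on edge]
    (2,7)@(5, 15): e=[0,-40,88] → .  [on edge]
    (7,7)@(15, 15): e=[-60,0,108] → .  [on edge]
    (1,8)@(3, 17): e=[0,-56,104] → .  [on edge]
    (0,9)@(1, 19): e=[0,-72,120] → .  [on edge]
  covered (6 px):
    . . . . . . . .
    . . . . . . . .
    . . . . . X X .
    . . . X X X . .
    . . . . X . . .
    . . . . . . . .
    . . . . . . . .
    . . . . . . . .
    . . . . . . . .
    . . . . . . . .
    . . . . . . . .

Final: 12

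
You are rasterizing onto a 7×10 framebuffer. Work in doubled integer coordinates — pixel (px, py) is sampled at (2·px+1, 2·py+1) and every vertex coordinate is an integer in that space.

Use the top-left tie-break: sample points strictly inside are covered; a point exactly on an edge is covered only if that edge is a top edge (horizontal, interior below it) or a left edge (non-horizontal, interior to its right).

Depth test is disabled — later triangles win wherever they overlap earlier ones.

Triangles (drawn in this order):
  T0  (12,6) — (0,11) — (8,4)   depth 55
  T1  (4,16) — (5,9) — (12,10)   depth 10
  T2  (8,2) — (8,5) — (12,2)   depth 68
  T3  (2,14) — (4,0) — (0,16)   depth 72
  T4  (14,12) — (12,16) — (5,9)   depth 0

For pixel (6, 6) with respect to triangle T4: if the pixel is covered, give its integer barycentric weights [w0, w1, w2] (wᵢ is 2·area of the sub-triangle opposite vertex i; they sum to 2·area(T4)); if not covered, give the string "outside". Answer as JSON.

T0:
  2·area = 44
  edge (12, 6)→(0, 11): d=(-12,5) right/bottom  bias=-1
  edge (0, 11)→(8, 4): d=(8,-7) top-left  bias=+0
  edge (8, 4)→(12, 6): d=(4,2) right/bottom  bias=-1
    (3,2)@(7, 5): e=[37,1,6] → █
    (4,2)@(9, 5): e=[27,15,2] → █
    (5,2)@(11, 5): e=[17,29,-2] → ·
    (2,3)@(5, 7): e=[23,3,18] → █
    (5,3)@(11, 7): e=[-7,45,6] → ·
    (1,4)@(3, 9): e=[9,5,30] → █
    (2,4)@(5, 9): e=[-1,19,26] → ·
    (3,4)@(7, 9): e=[-11,33,22] → ·
    (4,4)@(9, 9): e=[-21,47,18] → ·
    (1,5)@(3, 11): e=[-15,21,38] → ·
  covered (6 px):
    · · · · · · ·
    · · · · · · ·
    · · · █ █ · ·
    · · █ █ █ · ·
    · █ · · · · ·
    · · · · · · ·
    · · · · · · ·
    · · · · · · ·
    · · · · · · ·
    · · · · · · ·
T1:
  2·area = 50
  edge (4, 16)→(5, 9): d=(1,-7) top-left  bias=+0
  edge (5, 9)→(12, 10): d=(7,1) right/bottom  bias=-1
  edge (12, 10)→(4, 16): d=(-8,6) right/bottom  bias=-1
    (2,4)@(5, 9): e=[0,0,50] → ·  [on edge]
    (2,5)@(5, 11): e=[2,14,34] → █
    (3,5)@(7, 11): e=[16,12,22] → █
    (4,5)@(9, 11): e=[30,10,10] → █
    (5,5)@(11, 11): e=[44,8,-2] → ·
    (2,6)@(5, 13): e=[4,28,18] → █
    (4,6)@(9, 13): e=[32,24,-6] → ·
    (2,7)@(5, 15): e=[6,42,2] → █
    (3,7)@(7, 15): e=[20,40,-10] → ·
    (2,8)@(5, 17): e=[8,56,-14] → ·
  covered (6 px):
    · · · · · · ·
    · · · · · · ·
    · · · · · · ·
    · · · · · · ·
    · · · · · · ·
    · · █ █ █ · ·
    · · █ █ · · ·
    · · █ · · · ·
    · · · · · · ·
    · · · · · · ·
T2:
  2·area = 12  (B↔C swapped to make it positive)
  edge (8, 2)→(12, 2): d=(4,0) top-left  bias=+0
  edge (12, 2)→(8, 5): d=(-4,3) right/bottom  bias=-1
  edge (8, 5)→(8, 2): d=(0,-3) top-left  bias=+0
    (4,1)@(9, 3): e=[4,5,3] → █
    (5,1)@(11, 3): e=[4,-1,9] → ·
    (4,2)@(9, 5): e=[12,-3,3] → ·
  covered (1 px):
    · · · · · · ·
    · · · · █ · ·
    · · · · · · ·
    · · · · · · ·
    · · · · · · ·
    · · · · · · ·
    · · · · · · ·
    · · · · · · ·
    · · · · · · ·
    · · · · · · ·
T3:
  2·area = 24  (B↔C swapped to make it positive)
  edge (2, 14)→(0, 16): d=(-2,2) right/bottom  bias=-1
  edge (0, 16)→(4, 0): d=(4,-16) top-left  bias=+0
  edge (4, 0)→(2, 14): d=(-2,14) right/bottom  bias=-1
    (6,1)@(13, 3): e=[0,156,-132] → ·  [on edge]
    (1,2)@(3, 5): e=[16,4,4] → █
    (2,2)@(5, 5): e=[12,36,-24] → ·
    (5,2)@(11, 5): e=[0,132,-108] → ·  [on edge]
    (1,3)@(3, 7): e=[12,12,0] → ·  [on edge]
    (4,3)@(9, 7): e=[0,108,-84] → ·  [on edge]
    (3,4)@(7, 9): e=[0,84,-60] → ·  [on edge]
    (2,5)@(5, 11): e=[0,60,-36] → ·  [on edge]
    (0,6)@(1, 13): e=[4,4,16] → █
    (1,6)@(3, 13): e=[0,36,-12] → ·  [on edge]
    (0,7)@(1, 15): e=[0,12,12] → ·  [on edge]
  covered (2 px):
    · · · · · · ·
    · · · · · · ·
    · █ · · · · ·
    · · · · · · ·
    · · · · · · ·
    · · · · · · ·
    █ · · · · · ·
    · · · · · · ·
    · · · · · · ·
    · · · · · · ·
T4:
  2·area = 42
  edge (14, 12)→(12, 16): d=(-2,4) right/bottom  bias=-1
  edge (12, 16)→(5, 9): d=(-7,-7) top-left  bias=+0
  edge (5, 9)→(14, 12): d=(9,3) right/bottom  bias=-1
    (0,2)@(1, 5): e=[66,0,-24] → ·  [on edge]
    (1,3)@(3, 7): e=[54,0,-12] → ·  [on edge]
    (2,4)@(5, 9): e=[42,0,0] → ·  [on edge]
    (3,5)@(7, 11): e=[30,0,12] → █  [on edge]
    (4,5)@(9, 11): e=[22,14,6] → █
    (5,5)@(11, 11): e=[14,28,0] → ·  [on edge]
    (3,6)@(7, 13): e=[26,-14,30] → ·
    (4,6)@(9, 13): e=[18,0,24] → █  [on edge]
    (5,6)@(11, 13): e=[10,14,18] → █
    (6,6)@(13, 13): e=[2,28,12] → █
    (4,7)@(9, 15): e=[14,-14,42] → ·
    (5,7)@(11, 15): e=[6,0,36] → █  [on edge]
    (6,8)@(13, 17): e=[-6,0,48] → ·  [on edge]
  covered (6 px):
    · · · · · · ·
    · · · · · · ·
    · · · · · · ·
    · · · · · · ·
    · · · · · · ·
    · · · █ █ · ·
    · · · · █ █ █
    · · · · · █ ·
    · · · · · · ·
    · · · · · · ·

Answer: [28,12,2]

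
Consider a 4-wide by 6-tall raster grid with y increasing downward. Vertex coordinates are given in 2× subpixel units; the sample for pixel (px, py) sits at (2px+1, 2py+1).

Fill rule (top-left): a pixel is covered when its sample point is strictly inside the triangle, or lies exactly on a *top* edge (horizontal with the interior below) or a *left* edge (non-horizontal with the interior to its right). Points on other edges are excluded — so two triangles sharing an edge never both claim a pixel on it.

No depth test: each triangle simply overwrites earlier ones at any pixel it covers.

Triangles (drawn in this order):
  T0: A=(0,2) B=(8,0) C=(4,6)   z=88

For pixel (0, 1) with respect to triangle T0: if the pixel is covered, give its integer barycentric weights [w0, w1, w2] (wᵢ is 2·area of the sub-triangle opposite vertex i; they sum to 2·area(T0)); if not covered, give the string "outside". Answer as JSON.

T0:
  2·area = 40
  edge (0, 2)→(8, 0): d=(8,-2) top-left  bias=+0
  edge (8, 0)→(4, 6): d=(-4,6) right/bottom  bias=-1
  edge (4, 6)→(0, 2): d=(-4,-4) top-left  bias=+0
    (2,0)@(5, 1): e=[2,14,24] → █
    (3,0)@(7, 1): e=[6,2,32] → █
    (0,1)@(1, 3): e=[10,30,0] → █  [on edge]
    (1,1)@(3, 3): e=[14,18,8] → █
    (3,1)@(7, 3): e=[22,-6,24] → ·
    (0,2)@(1, 5): e=[26,22,-8] → ·
    (1,2)@(3, 5): e=[30,10,0] → █  [on edge]
    (2,2)@(5, 5): e=[34,-2,8] → ·
    (1,3)@(3, 7): e=[46,2,-8] → ·
    (2,3)@(5, 7): e=[50,-10,0] → ·  [on edge]
    (3,4)@(7, 9): e=[70,-30,0] → ·  [on edge]
  covered (6 px):
    · · █ █
    █ █ █ ·
    · █ · ·
    · · · ·
    · · · ·
    · · · ·

Result: [30,0,10]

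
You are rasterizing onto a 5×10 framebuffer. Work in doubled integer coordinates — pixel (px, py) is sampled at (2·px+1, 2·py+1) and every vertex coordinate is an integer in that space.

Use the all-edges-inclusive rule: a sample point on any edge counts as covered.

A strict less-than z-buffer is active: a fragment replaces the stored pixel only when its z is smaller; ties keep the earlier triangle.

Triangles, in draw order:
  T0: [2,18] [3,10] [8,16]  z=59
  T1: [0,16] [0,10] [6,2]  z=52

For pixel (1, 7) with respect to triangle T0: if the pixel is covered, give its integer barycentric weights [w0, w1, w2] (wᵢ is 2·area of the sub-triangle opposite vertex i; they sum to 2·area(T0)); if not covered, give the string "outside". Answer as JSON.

T0:
  2·area = 46
  edge (2, 18)→(3, 10): d=(1,-8) inclusive
  edge (3, 10)→(8, 16): d=(5,6) inclusive
  edge (8, 16)→(2, 18): d=(-6,2) inclusive
    (1,5)@(3, 11): e=[1,5,40] → X
    (2,5)@(5, 11): e=[17,-7,36] → .
    (1,6)@(3, 13): e=[3,15,28] → X
    (2,6)@(5, 13): e=[19,3,24] → X
    (3,6)@(7, 13): e=[35,-9,20] → .
    (1,7)@(3, 15): e=[5,25,16] → X
    (3,7)@(7, 15): e=[37,1,8] → X
    (4,7)@(9, 15): e=[53,-11,4] → .
    (1,8)@(3, 17): e=[7,35,4] → X
    (2,8)@(5, 17): e=[23,23,0] → X  [on edge]
    (3,8)@(7, 17): e=[39,11,-4] → .
    (1,9)@(3, 19): e=[9,45,-8] → .
  covered (8 px):
    . . . . .
    . . . . .
    . . . . .
    . . . . .
    . . . . .
    . X . . .
    . X X . .
    . X X X .
    . X X . .
    . . . . .
T1:
  2·area = 36
  edge (0, 16)→(0, 10): d=(0,-6) inclusive
  edge (0, 10)→(6, 2): d=(6,-8) inclusive
  edge (6, 2)→(0, 16): d=(-6,14) inclusive
    (1,3)@(3, 7): e=[18,6,12] → X
    (2,3)@(5, 7): e=[30,22,-16] → .
    (0,4)@(1, 9): e=[6,2,28] → X
    (1,4)@(3, 9): e=[18,18,0] → X  [on edge]
    (2,4)@(5, 9): e=[30,34,-28] → .
    (0,5)@(1, 11): e=[6,14,16] → X
    (1,5)@(3, 11): e=[18,30,-12] → .
    (0,6)@(1, 13): e=[6,26,4] → X
    (1,6)@(3, 13): e=[18,42,-24] → .
    (0,7)@(1, 15): e=[6,38,-8] → .
  covered (5 px):
    . . . . .
    . . . . .
    . . . . .
    . X . . .
    X X . . .
    X . . . .
    X . . . .
    . . . . .
    . . . . .
    . . . . .

Result: [25,16,5]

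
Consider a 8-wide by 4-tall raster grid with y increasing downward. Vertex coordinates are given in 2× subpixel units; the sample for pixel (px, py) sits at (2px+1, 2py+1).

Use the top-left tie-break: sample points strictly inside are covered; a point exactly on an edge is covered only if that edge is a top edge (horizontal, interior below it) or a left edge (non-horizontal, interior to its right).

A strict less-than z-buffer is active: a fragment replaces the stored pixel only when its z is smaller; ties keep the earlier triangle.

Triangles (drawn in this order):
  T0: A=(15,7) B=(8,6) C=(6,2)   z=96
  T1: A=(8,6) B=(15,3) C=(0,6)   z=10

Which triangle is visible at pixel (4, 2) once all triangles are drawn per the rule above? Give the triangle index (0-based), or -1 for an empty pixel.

T0:
  2·area = 26
  edge (15, 7)→(8, 6): d=(-7,-1) top-left  bias=+0
  edge (8, 6)→(6, 2): d=(-2,-4) top-left  bias=+0
  edge (6, 2)→(15, 7): d=(9,5) right/bottom  bias=-1
    (3,1)@(7, 3): e=[20,2,4] → #
    (4,1)@(9, 3): e=[22,10,-6] → ·
    (0,2)@(1, 5): e=[0,-26,52] → ·  [on edge]
    (3,2)@(7, 5): e=[6,-2,22] → ·
    (4,2)@(9, 5): e=[8,6,12] → #
    (5,2)@(11, 5): e=[10,14,2] → #
    (6,2)@(13, 5): e=[12,22,-8] → ·
    (4,3)@(9, 7): e=[-6,2,30] → ·
    (5,3)@(11, 7): e=[-4,10,20] → ·
    (7,3)@(15, 7): e=[0,26,0] → ·  [on edge]
  covered (3 px):
    · · · · · · · ·
    · · · # · · · ·
    · · · · # # · ·
    · · · · · · · ·
T1:
  2·area = 24  (B↔C swapped to make it positive)
  edge (8, 6)→(0, 6): d=(-8,0) right/bottom  bias=-1
  edge (0, 6)→(15, 3): d=(15,-3) top-left  bias=+0
  edge (15, 3)→(8, 6): d=(-7,3) right/bottom  bias=-1
    (7,1)@(15, 3): e=[24,0,0] → ·  [on edge]
    (2,2)@(5, 5): e=[8,0,16] → #  [on edge]
    (3,2)@(7, 5): e=[8,6,10] → #
    (4,2)@(9, 5): e=[8,12,4] → #
    (5,2)@(11, 5): e=[8,18,-2] → ·
    (2,3)@(5, 7): e=[-8,30,2] → ·
    (3,3)@(7, 7): e=[-8,36,-4] → ·
    (4,3)@(9, 7): e=[-8,42,-10] → ·
  covered (3 px):
    · · · · · · · ·
    · · · · · · · ·
    · · # # # · · ·
    · · · · · · · ·

Z-buffer (winner per pixel, '.' = empty):
  . . . . . . . .
  . . . 0 . . . .
  . . 1 1 1 0 . .
  . . . . . . . .

Final: 1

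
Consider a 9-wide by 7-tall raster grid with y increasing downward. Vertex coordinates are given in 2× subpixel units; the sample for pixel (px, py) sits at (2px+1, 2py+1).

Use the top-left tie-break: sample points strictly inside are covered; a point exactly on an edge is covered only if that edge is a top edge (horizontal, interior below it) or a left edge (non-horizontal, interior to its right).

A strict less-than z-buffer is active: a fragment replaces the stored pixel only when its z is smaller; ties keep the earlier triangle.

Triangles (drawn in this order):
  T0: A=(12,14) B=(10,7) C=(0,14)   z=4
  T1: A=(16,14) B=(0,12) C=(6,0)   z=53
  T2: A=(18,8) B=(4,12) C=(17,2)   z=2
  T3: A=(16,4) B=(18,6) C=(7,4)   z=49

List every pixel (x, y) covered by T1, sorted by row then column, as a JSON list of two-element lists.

T0:
  2·area = 84  (B↔C swapped to make it positive)
  edge (12, 14)→(0, 14): d=(-12,0) right/bottom  bias=-1
  edge (0, 14)→(10, 7): d=(10,-7) top-left  bias=+0
  edge (10, 7)→(12, 14): d=(2,7) right/bottom  bias=-1
    (4,4)@(9, 9): e=[60,13,11] → █
    (5,4)@(11, 9): e=[60,27,-3] → ·
    (2,5)@(5, 11): e=[36,5,43] → █
    (3,5)@(7, 11): e=[36,19,29] → █
    (5,5)@(11, 11): e=[36,47,1] → █
    (6,5)@(13, 11): e=[36,61,-13] → ·
    (1,6)@(3, 13): e=[12,11,61] → █
    (6,6)@(13, 13): e=[12,81,-9] → ·
  covered (10 px):
    · · · · · · · · ·
    · · · · · · · · ·
    · · · · · · · · ·
    · · · · · · · · ·
    · · · · █ · · · ·
    · · █ █ █ █ · · ·
    · █ █ █ █ █ · · ·
T1:
  2·area = 204
  edge (16, 14)→(0, 12): d=(-16,-2) top-left  bias=+0
  edge (0, 12)→(6, 0): d=(6,-12) top-left  bias=+0
  edge (6, 0)→(16, 14): d=(10,14) right/bottom  bias=-1
    (2,1)@(5, 3): e=[154,6,44] → █
    (3,1)@(7, 3): e=[158,30,16] → █
    (4,1)@(9, 3): e=[162,54,-12] → ·
    (2,2)@(5, 5): e=[122,18,64] → █
    (4,2)@(9, 5): e=[130,66,8] → █
    (5,2)@(11, 5): e=[134,90,-20] → ·
    (1,3)@(3, 7): e=[86,6,112] → █
    (5,3)@(11, 7): e=[102,102,0] → ·  [on edge]
    (1,4)@(3, 9): e=[54,18,132] → █
    (5,4)@(11, 9): e=[70,114,20] → █
    (6,4)@(13, 9): e=[74,138,-8] → ·
    (0,5)@(1, 11): e=[18,6,180] → █
  covered (25 px):
    · · · · · · · · ·
    · · █ █ · · · · ·
    · · █ █ █ · · · ·
    · █ █ █ █ · · · ·
    · █ █ █ █ █ · · ·
    █ █ █ █ █ █ █ · ·
    · · · · █ █ █ █ ·
T2:
  2·area = 88
  edge (18, 8)→(4, 12): d=(-14,4) right/bottom  bias=-1
  edge (4, 12)→(17, 2): d=(13,-10) top-left  bias=+0
  edge (17, 2)→(18, 8): d=(1,6) right/bottom  bias=-1
    (8,1)@(17, 3): e=[74,13,1] → █
    (7,2)@(15, 5): e=[54,19,15] → █
    (5,3)@(11, 7): e=[42,5,41] → █
    (6,3)@(13, 7): e=[34,25,29] → █
    (4,4)@(9, 9): e=[22,11,55] → █
    (7,4)@(15, 9): e=[-2,71,19] → ·
    (8,4)@(17, 9): e=[-10,91,7] → ·
    (3,5)@(7, 11): e=[2,17,69] → █
    (4,5)@(9, 11): e=[-6,37,57] → ·
    (5,5)@(11, 11): e=[-14,57,45] → ·
    (6,5)@(13, 11): e=[-22,77,33] → ·
    (3,6)@(7, 13): e=[-26,43,71] → ·
  covered (11 px):
    · · · · · · · · ·
    · · · · · · · · █
    · · · · · · · █ █
    · · · · · █ █ █ █
    · · · · █ █ █ · ·
    · · · █ · · · · ·
    · · · · · · · · ·
T3:
  2·area = 18
  edge (16, 4)→(18, 6): d=(2,2) right/bottom  bias=-1
  edge (18, 6)→(7, 4): d=(-11,-2) top-left  bias=+0
  edge (7, 4)→(16, 4): d=(9,0) top-left  bias=+0
    (6,0)@(13, 1): e=[0,45,-27] → ·  [on edge]
    (7,1)@(15, 3): e=[0,27,-9] → ·  [on edge]
    (6,2)@(13, 5): e=[8,1,9] → █
    (7,2)@(15, 5): e=[4,5,9] → █
    (8,2)@(17, 5): e=[0,9,9] → ·  [on edge]
    (6,3)@(13, 7): e=[12,-21,27] → ·
    (7,3)@(15, 7): e=[8,-17,27] → ·
  covered (2 px):
    · · · · · · · · ·
    · · · · · · · · ·
    · · · · · · █ █ ·
    · · · · · · · · ·
    · · · · · · · · ·
    · · · · · · · · ·
    · · · · · · · · ·

Final: [[2,1],[3,1],[2,2],[3,2],[4,2],[1,3],[2,3],[3,3],[4,3],[1,4],[2,4],[3,4],[4,4],[5,4],[0,5],[1,5],[2,5],[3,5],[4,5],[5,5],[6,5],[4,6],[5,6],[6,6],[7,6]]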